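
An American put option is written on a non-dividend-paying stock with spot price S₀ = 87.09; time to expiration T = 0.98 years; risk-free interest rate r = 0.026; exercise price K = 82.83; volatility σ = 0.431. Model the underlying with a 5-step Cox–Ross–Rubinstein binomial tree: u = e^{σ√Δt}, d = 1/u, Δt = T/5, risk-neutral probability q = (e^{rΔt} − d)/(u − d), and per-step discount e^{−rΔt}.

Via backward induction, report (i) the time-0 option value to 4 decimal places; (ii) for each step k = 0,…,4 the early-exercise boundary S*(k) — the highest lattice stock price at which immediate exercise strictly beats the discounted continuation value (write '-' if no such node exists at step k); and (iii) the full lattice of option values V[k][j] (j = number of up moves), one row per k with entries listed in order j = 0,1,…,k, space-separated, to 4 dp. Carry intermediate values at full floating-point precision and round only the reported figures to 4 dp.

price = 12.0421
boundary = - - - 49.1318 59.4609
tree:
12.0421
17.6178 5.7785
24.9082 9.4483 1.6322
33.6982 15.0985 3.0707 0.0000
42.2330 23.3691 5.7770 0.0000 0.0000
49.2852 33.6982 10.8686 0.0000 0.0000 0.0000

Δt=0.19600, u=1.21023, d=0.82629, q=0.46575, disc=e^(-rΔt)=0.99492
k=5 terminal: V=max(K-S,0) → 49.2852 33.6982 10.8686 0.0000 0.0000 0.0000
k=4: j=0 S=40.5970 intr=42.2330 cont=41.8119 V=42.2330[EX]; j=1 S=59.4609 intr=23.3691 cont=22.9481 V=23.3691[EX]; j=2 S=87.0900 intr=0.0000 cont=5.7770 V=5.7770[hold]; j=3 S=127.5573 intr=0.0000 cont=0.0000 V=0.0000[hold]; j=4 S=186.8282 intr=0.0000 cont=0.0000 V=0.0000[hold]  S*(4)=59.4609
k=3: j=0 S=49.1318 intr=33.6982 cont=33.2772 V=33.6982[EX]; j=1 S=71.9614 intr=10.8686 cont=15.0985 V=15.0985[hold]; j=2 S=105.3991 intr=0.0000 cont=3.0707 V=3.0707[hold]; j=3 S=154.3739 intr=0.0000 cont=0.0000 V=0.0000[hold]  S*(3)=49.1318
k=2: j=0 S=59.4609 intr=23.3691 cont=24.9082 V=24.9082[hold]; j=1 S=87.0900 intr=0.0000 cont=9.4483 V=9.4483[hold]; j=2 S=127.5573 intr=0.0000 cont=1.6322 V=1.6322[hold]  S*(2)=-
k=1: j=0 S=71.9614 intr=10.8686 cont=17.6178 V=17.6178[hold]; j=1 S=105.3991 intr=0.0000 cont=5.7785 V=5.7785[hold]  S*(1)=-
k=0: j=0 S=87.0900 intr=0.0000 cont=12.0421 V=12.0421[hold]  S*(0)=-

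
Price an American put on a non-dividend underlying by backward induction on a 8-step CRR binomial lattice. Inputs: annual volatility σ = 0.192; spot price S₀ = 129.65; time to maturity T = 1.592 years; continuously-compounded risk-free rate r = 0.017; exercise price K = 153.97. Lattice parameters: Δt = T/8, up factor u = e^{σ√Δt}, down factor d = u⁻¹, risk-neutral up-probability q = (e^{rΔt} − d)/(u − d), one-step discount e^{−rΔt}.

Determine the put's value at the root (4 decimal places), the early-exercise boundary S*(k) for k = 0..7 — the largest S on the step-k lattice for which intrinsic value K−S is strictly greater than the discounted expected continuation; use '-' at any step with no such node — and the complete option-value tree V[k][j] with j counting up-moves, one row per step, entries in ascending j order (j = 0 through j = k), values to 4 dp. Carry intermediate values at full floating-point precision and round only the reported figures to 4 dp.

Δt=0.19900  u=1.08943  d=0.91792  q=0.49836  discount=0.99662
step 8 (expiry): payoffs max(K−S,0) = 88.6278 76.4188 61.9286 44.7310 24.3200 0.0953 0.0000 0.0000 0.0000
step 7: (k=7,j=0): S=71.1854, (K−S)⁺=82.7846, hold=82.2646 ⇒ V=82.7846 exercise | (k=7,j=1): S=84.4862, (K−S)⁺=69.4838, hold=68.9638 ⇒ V=69.4838 exercise | (k=7,j=2): S=100.2722, (K−S)⁺=53.6978, hold=53.1778 ⇒ V=53.6978 exercise | (k=7,j=3): S=119.0077, (K−S)⁺=34.9623, hold=34.4423 ⇒ V=34.9623 exercise | (k=7,j=4): S=141.2440, (K−S)⁺=12.7260, hold=12.2060 ⇒ V=12.7260 exercise | (k=7,j=5): S=167.6350, (K−S)⁺=0.0000, hold=0.0476 ⇒ V=0.0476 continue | (k=7,j=6): S=198.9570, (K−S)⁺=0.0000, hold=0.0000 ⇒ V=0.0000 continue | (k=7,j=7): S=236.1315, (K−S)⁺=0.0000, hold=0.0000 ⇒ V=0.0000 continue  boundary S*=141.2440
step 6: (k=6,j=0): S=77.5512, (K−S)⁺=76.4188, hold=75.8988 ⇒ V=76.4188 exercise | (k=6,j=1): S=92.0414, (K−S)⁺=61.9286, hold=61.4086 ⇒ V=61.9286 exercise | (k=6,j=2): S=109.2390, (K−S)⁺=44.7310, hold=44.2110 ⇒ V=44.7310 exercise | (k=6,j=3): S=129.6500, (K−S)⁺=24.3200, hold=23.8000 ⇒ V=24.3200 exercise | (k=6,j=4): S=153.8747, (K−S)⁺=0.0953, hold=6.3860 ⇒ V=6.3860 continue | (k=6,j=5): S=182.6257, (K−S)⁺=0.0000, hold=0.0238 ⇒ V=0.0238 continue | (k=6,j=6): S=216.7488, (K−S)⁺=0.0000, hold=0.0000 ⇒ V=0.0000 continue  boundary S*=129.6500
step 5: (k=5,j=0): S=84.4862, (K−S)⁺=69.4838, hold=68.9638 ⇒ V=69.4838 exercise | (k=5,j=1): S=100.2722, (K−S)⁺=53.6978, hold=53.1778 ⇒ V=53.6978 exercise | (k=5,j=2): S=119.0077, (K−S)⁺=34.9623, hold=34.4423 ⇒ V=34.9623 exercise | (k=5,j=3): S=141.2440, (K−S)⁺=12.7260, hold=15.3305 ⇒ V=15.3305 continue | (k=5,j=4): S=167.6350, (K−S)⁺=0.0000, hold=3.2045 ⇒ V=3.2045 continue | (k=5,j=5): S=198.9570, (K−S)⁺=0.0000, hold=0.0119 ⇒ V=0.0119 continue  boundary S*=119.0077
step 4: (k=4,j=0): S=92.0414, (K−S)⁺=61.9286, hold=61.4086 ⇒ V=61.9286 exercise | (k=4,j=1): S=109.2390, (K−S)⁺=44.7310, hold=44.2110 ⇒ V=44.7310 exercise | (k=4,j=2): S=129.6500, (K−S)⁺=24.3200, hold=25.0936 ⇒ V=25.0936 continue | (k=4,j=3): S=153.8747, (K−S)⁺=0.0953, hold=9.2560 ⇒ V=9.2560 continue | (k=4,j=4): S=182.6257, (K−S)⁺=0.0000, hold=1.6080 ⇒ V=1.6080 continue  boundary S*=109.2390
step 3: (k=3,j=0): S=100.2722, (K−S)⁺=53.6978, hold=53.1778 ⇒ V=53.6978 exercise | (k=3,j=1): S=119.0077, (K−S)⁺=34.9623, hold=34.8265 ⇒ V=34.9623 exercise | (k=3,j=2): S=141.2440, (K−S)⁺=12.7260, hold=17.1427 ⇒ V=17.1427 continue | (k=3,j=3): S=167.6350, (K−S)⁺=0.0000, hold=5.4262 ⇒ V=5.4262 continue  boundary S*=119.0077
step 2: (k=2,j=0): S=109.2390, (K−S)⁺=44.7310, hold=44.2110 ⇒ V=44.7310 exercise | (k=2,j=1): S=129.6500, (K−S)⁺=24.3200, hold=25.9936 ⇒ V=25.9936 continue | (k=2,j=2): S=153.8747, (K−S)⁺=0.0953, hold=11.2655 ⇒ V=11.2655 continue  boundary S*=109.2390
step 1: (k=1,j=0): S=119.0077, (K−S)⁺=34.9623, hold=35.2735 ⇒ V=35.2735 continue | (k=1,j=1): S=141.2440, (K−S)⁺=12.7260, hold=18.5907 ⇒ V=18.5907 continue  boundary S*=-
step 0: (k=0,j=0): S=129.6500, (K−S)⁺=24.3200, hold=26.8685 ⇒ V=26.8685 continue  boundary S*=-

price = 26.8685
boundary = - - 109.2390 119.0077 109.2390 119.0077 129.6500 141.2440
tree:
26.8685
35.2735 18.5907
44.7310 25.9936 11.2655
53.6978 34.9623 17.1427 5.4262
61.9286 44.7310 25.0936 9.2560 1.6080
69.4838 53.6978 34.9623 15.3305 3.2045 0.0119
76.4188 61.9286 44.7310 24.3200 6.3860 0.0238 0.0000
82.7846 69.4838 53.6978 34.9623 12.7260 0.0476 0.0000 0.0000
88.6278 76.4188 61.9286 44.7310 24.3200 0.0953 0.0000 0.0000 0.0000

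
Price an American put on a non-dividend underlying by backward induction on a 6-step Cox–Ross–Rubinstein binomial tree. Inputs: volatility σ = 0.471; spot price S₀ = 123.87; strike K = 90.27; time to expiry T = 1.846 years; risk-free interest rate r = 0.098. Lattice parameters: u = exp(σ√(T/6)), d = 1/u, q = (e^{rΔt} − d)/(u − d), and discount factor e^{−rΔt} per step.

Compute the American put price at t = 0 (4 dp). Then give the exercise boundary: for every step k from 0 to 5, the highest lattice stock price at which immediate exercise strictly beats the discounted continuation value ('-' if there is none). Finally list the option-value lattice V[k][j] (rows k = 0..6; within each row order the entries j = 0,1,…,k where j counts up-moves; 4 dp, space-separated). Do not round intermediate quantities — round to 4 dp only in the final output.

params: Δt=0.30767 u=1.29856 d=0.77009 q=0.49298 e^(-rΔt)=0.97030
t_6 payoffs: 64.4354 46.7064 16.8110 0.0000 0.0000 0.0000 0.0000
t_5: node(5,0) S=33.5477 payoff=56.7223 vs cont=54.0412 → 56.7223 [stop]  node(5,1) S=56.5697 payoff=33.7003 vs cont=31.0191 → 33.7003 [stop]  node(5,2) S=95.3906 payoff=0.0000 vs cont=8.2704 → 8.2704 [wait]  node(5,3) S=160.8521 payoff=0.0000 vs cont=0.0000 → 0.0000 [wait]  node(5,4) S=271.2366 payoff=0.0000 vs cont=0.0000 → 0.0000 [wait]  node(5,5) S=457.3720 payoff=0.0000 vs cont=0.0000 → 0.0000 [wait]  ⇒ S*(5)=56.5697
t_4: node(4,0) S=43.5636 payoff=46.7064 vs cont=44.0253 → 46.7064 [stop]  node(4,1) S=73.4590 payoff=16.8110 vs cont=20.5353 → 20.5353 [wait]  node(4,2) S=123.8700 payoff=0.0000 vs cont=4.0687 → 4.0687 [wait]  node(4,3) S=208.8755 payoff=0.0000 vs cont=0.0000 → 0.0000 [wait]  node(4,4) S=352.2159 payoff=0.0000 vs cont=0.0000 → 0.0000 [wait]  ⇒ S*(4)=43.5636
t_3: node(3,0) S=56.5697 payoff=33.7003 vs cont=32.8006 → 33.7003 [stop]  node(3,1) S=95.3906 payoff=0.0000 vs cont=12.0488 → 12.0488 [wait]  node(3,2) S=160.8521 payoff=0.0000 vs cont=2.0017 → 2.0017 [wait]  node(3,3) S=271.2366 payoff=0.0000 vs cont=0.0000 → 0.0000 [wait]  ⇒ S*(3)=56.5697
t_2: node(2,0) S=73.4590 payoff=16.8110 vs cont=22.3426 → 22.3426 [wait]  node(2,1) S=123.8700 payoff=0.0000 vs cont=6.8850 → 6.8850 [wait]  node(2,2) S=208.8755 payoff=0.0000 vs cont=0.9847 → 0.9847 [wait]  ⇒ S*(2)=-
t_1: node(1,0) S=95.3906 payoff=0.0000 vs cont=14.2851 → 14.2851 [wait]  node(1,1) S=160.8521 payoff=0.0000 vs cont=3.8582 → 3.8582 [wait]  ⇒ S*(1)=-
t_0: node(0,0) S=123.8700 payoff=0.0000 vs cont=8.8732 → 8.8732 [wait]  ⇒ S*(0)=-

price = 8.8732
boundary = - - - 56.5697 43.5636 56.5697
tree:
8.8732
14.2851 3.8582
22.3426 6.8850 0.9847
33.7003 12.0488 2.0017 0.0000
46.7064 20.5353 4.0687 0.0000 0.0000
56.7223 33.7003 8.2704 0.0000 0.0000 0.0000
64.4354 46.7064 16.8110 0.0000 0.0000 0.0000 0.0000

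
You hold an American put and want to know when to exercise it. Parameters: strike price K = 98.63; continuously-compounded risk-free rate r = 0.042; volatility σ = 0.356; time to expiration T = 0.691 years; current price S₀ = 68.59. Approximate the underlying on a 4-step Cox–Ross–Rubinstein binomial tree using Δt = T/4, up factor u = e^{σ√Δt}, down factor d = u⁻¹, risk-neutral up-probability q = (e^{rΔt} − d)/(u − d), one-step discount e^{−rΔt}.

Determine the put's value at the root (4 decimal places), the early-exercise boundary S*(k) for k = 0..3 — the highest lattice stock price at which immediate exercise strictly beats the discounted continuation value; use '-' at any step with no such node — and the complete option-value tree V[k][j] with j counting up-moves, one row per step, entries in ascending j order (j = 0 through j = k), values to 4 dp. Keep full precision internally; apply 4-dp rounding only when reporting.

Δt=0.17275, u=1.15947, d=0.86246, q=0.48759, disc=e^(-rΔt)=0.99277
k=4 terminal: V=max(K-S,0) → 60.6793 47.6100 30.0400 6.4192 0.0000
k=3: j=0 S=44.0027 intr=54.6273 cont=53.9142 V=54.6273[EX]; j=1 S=59.1562 intr=39.4738 cont=38.7608 V=39.4738[EX]; j=2 S=79.5282 intr=19.1018 cont=18.3888 V=19.1018[EX]; j=3 S=106.9158 intr=0.0000 cont=3.2655 V=3.2655[hold]  S*(3)=79.5282
k=2: j=0 S=51.0200 intr=47.6100 cont=46.8970 V=47.6100[EX]; j=1 S=68.5900 intr=30.0400 cont=29.3270 V=30.0400[EX]; j=2 S=92.2108 intr=6.4192 cont=11.2978 V=11.2978[hold]  S*(2)=68.5900
k=1: j=0 S=59.1562 intr=39.4738 cont=38.7608 V=39.4738[EX]; j=1 S=79.5282 intr=19.1018 cont=20.7503 V=20.7503[hold]  S*(1)=59.1562
k=0: j=0 S=68.5900 intr=30.0400 cont=30.1250 V=30.1250[hold]  S*(0)=-

price = 30.1250
boundary = - 59.1562 68.5900 79.5282
tree:
30.1250
39.4738 20.7503
47.6100 30.0400 11.2978
54.6273 39.4738 19.1018 3.2655
60.6793 47.6100 30.0400 6.4192 0.0000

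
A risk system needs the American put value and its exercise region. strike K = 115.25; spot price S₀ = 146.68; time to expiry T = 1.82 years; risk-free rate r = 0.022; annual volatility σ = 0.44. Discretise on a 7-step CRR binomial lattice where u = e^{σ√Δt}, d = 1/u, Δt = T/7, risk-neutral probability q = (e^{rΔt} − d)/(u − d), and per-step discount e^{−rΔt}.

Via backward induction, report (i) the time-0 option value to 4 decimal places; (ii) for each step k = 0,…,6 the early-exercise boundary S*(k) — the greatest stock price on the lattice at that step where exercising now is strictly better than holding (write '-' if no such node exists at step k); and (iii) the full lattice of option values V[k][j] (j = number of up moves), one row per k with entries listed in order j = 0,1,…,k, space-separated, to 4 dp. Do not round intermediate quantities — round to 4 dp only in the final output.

Δt=0.26000, u=1.25152, d=0.79903, q=0.45682, disc=e^(-rΔt)=0.99430
k=7 terminal: V=max(K-S,0) → 84.7491 67.4766 40.4227 0.0000 0.0000 0.0000 0.0000 0.0000
k=6: j=0 S=38.1724 intr=77.0776 cont=76.4203 V=77.0776[EX]; j=1 S=59.7893 intr=55.4607 cont=54.8034 V=55.4607[EX]; j=2 S=93.6477 intr=21.6023 cont=21.8315 V=21.8315[hold]; j=3 S=146.6800 intr=0.0000 cont=0.0000 V=0.0000[hold]; j=4 S=229.7443 intr=0.0000 cont=0.0000 V=0.0000[hold]; j=5 S=359.8477 intr=0.0000 cont=0.0000 V=0.0000[hold]; j=6 S=563.6280 intr=0.0000 cont=0.0000 V=0.0000[hold]  S*(6)=59.7893
k=5: j=0 S=47.7734 intr=67.4766 cont=66.8192 V=67.4766[EX]; j=1 S=74.8273 intr=40.4227 cont=39.8694 V=40.4227[EX]; j=2 S=117.2017 intr=0.0000 cont=11.7907 V=11.7907[hold]; j=3 S=183.5726 intr=0.0000 cont=0.0000 V=0.0000[hold]; j=4 S=287.5291 intr=0.0000 cont=0.0000 V=0.0000[hold]; j=5 S=450.3557 intr=0.0000 cont=0.0000 V=0.0000[hold]  S*(5)=74.8273
k=4: j=0 S=59.7893 intr=55.4607 cont=54.8034 V=55.4607[EX]; j=1 S=93.6477 intr=21.6023 cont=27.1870 V=27.1870[hold]; j=2 S=146.6800 intr=0.0000 cont=6.3679 V=6.3679[hold]; j=3 S=229.7443 intr=0.0000 cont=0.0000 V=0.0000[hold]; j=4 S=359.8477 intr=0.0000 cont=0.0000 V=0.0000[hold]  S*(4)=59.7893
k=3: j=0 S=74.8273 intr=40.4227 cont=42.3020 V=42.3020[hold]; j=1 S=117.2017 intr=0.0000 cont=17.5756 V=17.5756[hold]; j=2 S=183.5726 intr=0.0000 cont=3.4392 V=3.4392[hold]; j=3 S=287.5291 intr=0.0000 cont=0.0000 V=0.0000[hold]  S*(3)=-
k=2: j=0 S=93.6477 intr=21.6023 cont=30.8296 V=30.8296[hold]; j=1 S=146.6800 intr=0.0000 cont=11.0543 V=11.0543[hold]; j=2 S=229.7443 intr=0.0000 cont=1.8574 V=1.8574[hold]  S*(2)=-
k=1: j=0 S=117.2017 intr=0.0000 cont=21.6715 V=21.6715[hold]; j=1 S=183.5726 intr=0.0000 cont=6.8139 V=6.8139[hold]  S*(1)=-
k=0: j=0 S=146.6800 intr=0.0000 cont=14.7993 V=14.7993[hold]  S*(0)=-

price = 14.7993
boundary = - - - - 59.7893 74.8273 59.7893
tree:
14.7993
21.6715 6.8139
30.8296 11.0543 1.8574
42.3020 17.5756 3.4392 0.0000
55.4607 27.1870 6.3679 0.0000 0.0000
67.4766 40.4227 11.7907 0.0000 0.0000 0.0000
77.0776 55.4607 21.8315 0.0000 0.0000 0.0000 0.0000
84.7491 67.4766 40.4227 0.0000 0.0000 0.0000 0.0000 0.0000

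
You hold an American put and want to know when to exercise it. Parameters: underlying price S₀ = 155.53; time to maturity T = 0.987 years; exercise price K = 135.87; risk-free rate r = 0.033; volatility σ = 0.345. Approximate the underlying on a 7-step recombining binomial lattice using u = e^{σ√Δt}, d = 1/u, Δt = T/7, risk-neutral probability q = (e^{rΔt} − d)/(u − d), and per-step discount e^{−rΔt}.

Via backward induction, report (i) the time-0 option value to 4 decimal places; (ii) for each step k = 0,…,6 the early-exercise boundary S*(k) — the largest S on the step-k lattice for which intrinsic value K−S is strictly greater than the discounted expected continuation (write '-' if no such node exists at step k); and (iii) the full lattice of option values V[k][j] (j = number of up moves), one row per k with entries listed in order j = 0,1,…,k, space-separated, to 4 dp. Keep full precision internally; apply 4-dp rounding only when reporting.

price = 9.5568
boundary = - - - - 92.6333 105.4457 120.0303
tree:
9.5568
14.7049 4.1954
21.9549 7.1664 1.0885
31.5614 11.9898 2.1260 0.0000
43.2367 19.4973 4.1523 0.0000 0.0000
54.4923 30.4243 8.1100 0.0000 0.0000 0.0000
64.3802 43.2367 15.8397 0.0000 0.0000 0.0000 0.0000
73.0667 54.4923 30.4243 0.0000 0.0000 0.0000 0.0000 0.0000

params: Δt=0.14100 u=1.13831 d=0.87849 q=0.48561 e^(-rΔt)=0.99536
t_7 payoffs: 73.0667 54.4923 30.4243 0.0000 0.0000 0.0000 0.0000 0.0000
t_6: node(6,0) S=71.4898 payoff=64.3802 vs cont=63.7495 → 64.3802 [stop]  node(6,1) S=92.6333 payoff=43.2367 vs cont=42.6059 → 43.2367 [stop]  node(6,2) S=120.0303 payoff=15.8397 vs cont=15.5773 → 15.8397 [stop]  node(6,3) S=155.5300 payoff=0.0000 vs cont=0.0000 → 0.0000 [wait]  node(6,4) S=201.5290 payoff=0.0000 vs cont=0.0000 → 0.0000 [wait]  node(6,5) S=261.1326 payoff=0.0000 vs cont=0.0000 → 0.0000 [wait]  node(6,6) S=338.3642 payoff=0.0000 vs cont=0.0000 → 0.0000 [wait]  ⇒ S*(6)=120.0303
t_5: node(5,0) S=81.3777 payoff=54.4923 vs cont=53.8615 → 54.4923 [stop]  node(5,1) S=105.4457 payoff=30.4243 vs cont=29.7935 → 30.4243 [stop]  node(5,2) S=136.6320 payoff=0.0000 vs cont=8.1100 → 8.1100 [wait]  node(5,3) S=177.0418 payoff=0.0000 vs cont=0.0000 → 0.0000 [wait]  node(5,4) S=229.4031 payoff=0.0000 vs cont=0.0000 → 0.0000 [wait]  node(5,5) S=297.2506 payoff=0.0000 vs cont=0.0000 → 0.0000 [wait]  ⇒ S*(5)=105.4457
t_4: node(4,0) S=92.6333 payoff=43.2367 vs cont=42.6059 → 43.2367 [stop]  node(4,1) S=120.0303 payoff=15.8397 vs cont=19.4973 → 19.4973 [wait]  node(4,2) S=155.5300 payoff=0.0000 vs cont=4.1523 → 4.1523 [wait]  node(4,3) S=201.5290 payoff=0.0000 vs cont=0.0000 → 0.0000 [wait]  node(4,4) S=261.1326 payoff=0.0000 vs cont=0.0000 → 0.0000 [wait]  ⇒ S*(4)=92.6333
t_3: node(3,0) S=105.4457 payoff=30.4243 vs cont=31.5614 → 31.5614 [wait]  node(3,1) S=136.6320 payoff=0.0000 vs cont=11.9898 → 11.9898 [wait]  node(3,2) S=177.0418 payoff=0.0000 vs cont=2.1260 → 2.1260 [wait]  node(3,3) S=229.4031 payoff=0.0000 vs cont=0.0000 → 0.0000 [wait]  ⇒ S*(3)=-
t_2: node(2,0) S=120.0303 payoff=15.8397 vs cont=21.9549 → 21.9549 [wait]  node(2,1) S=155.5300 payoff=0.0000 vs cont=7.1664 → 7.1664 [wait]  node(2,2) S=201.5290 payoff=0.0000 vs cont=1.0885 → 1.0885 [wait]  ⇒ S*(2)=-
t_1: node(1,0) S=136.6320 payoff=0.0000 vs cont=14.7049 → 14.7049 [wait]  node(1,1) S=177.0418 payoff=0.0000 vs cont=4.1954 → 4.1954 [wait]  ⇒ S*(1)=-
t_0: node(0,0) S=155.5300 payoff=0.0000 vs cont=9.5568 → 9.5568 [wait]  ⇒ S*(0)=-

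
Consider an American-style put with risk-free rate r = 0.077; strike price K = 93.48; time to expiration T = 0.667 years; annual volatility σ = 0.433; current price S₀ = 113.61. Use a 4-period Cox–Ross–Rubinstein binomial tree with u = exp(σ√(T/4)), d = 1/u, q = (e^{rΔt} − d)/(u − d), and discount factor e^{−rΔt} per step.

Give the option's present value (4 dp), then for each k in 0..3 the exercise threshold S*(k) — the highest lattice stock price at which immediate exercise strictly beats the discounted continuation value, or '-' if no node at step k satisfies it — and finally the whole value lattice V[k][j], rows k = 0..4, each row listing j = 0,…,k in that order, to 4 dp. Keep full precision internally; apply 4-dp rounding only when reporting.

Δt=0.16675, u=1.19341, d=0.83793, q=0.49226, disc=e^(-rΔt)=0.98724
k=4 terminal: V=max(K-S,0) → 37.4712 13.7106 0.0000 0.0000 0.0000
k=3: j=0 S=66.8415 intr=26.6385 cont=25.4459 V=26.6385[EX]; j=1 S=95.1977 intr=0.0000 cont=6.8726 V=6.8726[hold]; j=2 S=135.5834 intr=0.0000 cont=0.0000 V=0.0000[hold]; j=3 S=193.1020 intr=0.0000 cont=0.0000 V=0.0000[hold]  S*(3)=66.8415
k=2: j=0 S=79.7694 intr=13.7106 cont=16.6927 V=16.6927[hold]; j=1 S=113.6100 intr=0.0000 cont=3.4449 V=3.4449[hold]; j=2 S=161.8068 intr=0.0000 cont=0.0000 V=0.0000[hold]  S*(2)=-
k=1: j=0 S=95.1977 intr=0.0000 cont=10.0416 V=10.0416[hold]; j=1 S=135.5834 intr=0.0000 cont=1.7268 V=1.7268[hold]  S*(1)=-
k=0: j=0 S=113.6100 intr=0.0000 cont=5.8726 V=5.8726[hold]  S*(0)=-

price = 5.8726
boundary = - - - 66.8415
tree:
5.8726
10.0416 1.7268
16.6927 3.4449 0.0000
26.6385 6.8726 0.0000 0.0000
37.4712 13.7106 0.0000 0.0000 0.0000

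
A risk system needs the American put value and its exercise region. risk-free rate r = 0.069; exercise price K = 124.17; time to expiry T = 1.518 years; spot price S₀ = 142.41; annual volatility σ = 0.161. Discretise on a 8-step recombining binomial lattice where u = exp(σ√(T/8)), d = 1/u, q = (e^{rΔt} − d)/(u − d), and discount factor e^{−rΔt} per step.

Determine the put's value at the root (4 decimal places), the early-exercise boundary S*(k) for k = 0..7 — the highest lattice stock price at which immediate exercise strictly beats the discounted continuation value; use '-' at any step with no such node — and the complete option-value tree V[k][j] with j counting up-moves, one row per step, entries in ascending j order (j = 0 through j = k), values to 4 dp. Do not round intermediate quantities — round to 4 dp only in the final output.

Δt=0.18975, u=1.07265, d=0.93227, q=0.57635, disc=e^(-rΔt)=0.98699
k=8 terminal: V=max(K-S,0) → 42.9100 30.6741 16.5957 0.3974 0.0000 0.0000 0.0000 0.0000 0.0000
k=7: j=0 S=87.1635 intr=37.0065 cont=35.3914 V=37.0065[EX]; j=1 S=100.2884 intr=23.8816 cont=22.2665 V=23.8816[EX]; j=2 S=115.3896 intr=8.7804 cont=7.1653 V=8.7804[EX]; j=3 S=132.7647 intr=0.0000 cont=0.1662 V=0.1662[hold]; j=4 S=152.7561 intr=0.0000 cont=0.0000 V=0.0000[hold]; j=5 S=175.7577 intr=0.0000 cont=0.0000 V=0.0000[hold]; j=6 S=202.2229 intr=0.0000 cont=0.0000 V=0.0000[hold]; j=7 S=232.6732 intr=0.0000 cont=0.0000 V=0.0000[hold]  S*(7)=115.3896
k=6: j=0 S=93.4959 intr=30.6741 cont=29.0590 V=30.6741[EX]; j=1 S=107.5743 intr=16.5957 cont=14.9806 V=16.5957[EX]; j=2 S=123.7726 intr=0.3974 cont=3.7659 V=3.7659[hold]; j=3 S=142.4100 intr=0.0000 cont=0.0695 V=0.0695[hold]; j=4 S=163.8538 intr=0.0000 cont=0.0000 V=0.0000[hold]; j=5 S=188.5265 intr=0.0000 cont=0.0000 V=0.0000[hold]; j=6 S=216.9144 intr=0.0000 cont=0.0000 V=0.0000[hold]  S*(6)=107.5743
k=5: j=0 S=100.2884 intr=23.8816 cont=22.2665 V=23.8816[EX]; j=1 S=115.3896 intr=8.7804 cont=9.0815 V=9.0815[hold]; j=2 S=132.7647 intr=0.0000 cont=1.6142 V=1.6142[hold]; j=3 S=152.7561 intr=0.0000 cont=0.0291 V=0.0291[hold]; j=4 S=175.7577 intr=0.0000 cont=0.0000 V=0.0000[hold]; j=5 S=202.2229 intr=0.0000 cont=0.0000 V=0.0000[hold]  S*(5)=100.2884
k=4: j=0 S=107.5743 intr=16.5957 cont=15.1518 V=16.5957[EX]; j=1 S=123.7726 intr=0.3974 cont=4.7155 V=4.7155[hold]; j=2 S=142.4100 intr=0.0000 cont=0.6915 V=0.6915[hold]; j=3 S=163.8538 intr=0.0000 cont=0.0121 V=0.0121[hold]; j=4 S=188.5265 intr=0.0000 cont=0.0000 V=0.0000[hold]  S*(4)=107.5743
k=3: j=0 S=115.3896 intr=8.7804 cont=9.6217 V=9.6217[hold]; j=1 S=132.7647 intr=0.0000 cont=2.3651 V=2.3651[hold]; j=2 S=152.7561 intr=0.0000 cont=0.2960 V=0.2960[hold]; j=3 S=175.7577 intr=0.0000 cont=0.0051 V=0.0051[hold]  S*(3)=-
k=2: j=0 S=123.7726 intr=0.3974 cont=5.3686 V=5.3686[hold]; j=1 S=142.4100 intr=0.0000 cont=1.1573 V=1.1573[hold]; j=2 S=163.8538 intr=0.0000 cont=0.1267 V=0.1267[hold]  S*(2)=-
k=1: j=0 S=132.7647 intr=0.0000 cont=2.9031 V=2.9031[hold]; j=1 S=152.7561 intr=0.0000 cont=0.5560 V=0.5560[hold]  S*(1)=-
k=0: j=0 S=142.4100 intr=0.0000 cont=1.5302 V=1.5302[hold]  S*(0)=-

price = 1.5302
boundary = - - - - 107.5743 100.2884 107.5743 115.3896
tree:
1.5302
2.9031 0.5560
5.3686 1.1573 0.1267
9.6217 2.3651 0.2960 0.0051
16.5957 4.7155 0.6915 0.0121 0.0000
23.8816 9.0815 1.6142 0.0291 0.0000 0.0000
30.6741 16.5957 3.7659 0.0695 0.0000 0.0000 0.0000
37.0065 23.8816 8.7804 0.1662 0.0000 0.0000 0.0000 0.0000
42.9100 30.6741 16.5957 0.3974 0.0000 0.0000 0.0000 0.0000 0.0000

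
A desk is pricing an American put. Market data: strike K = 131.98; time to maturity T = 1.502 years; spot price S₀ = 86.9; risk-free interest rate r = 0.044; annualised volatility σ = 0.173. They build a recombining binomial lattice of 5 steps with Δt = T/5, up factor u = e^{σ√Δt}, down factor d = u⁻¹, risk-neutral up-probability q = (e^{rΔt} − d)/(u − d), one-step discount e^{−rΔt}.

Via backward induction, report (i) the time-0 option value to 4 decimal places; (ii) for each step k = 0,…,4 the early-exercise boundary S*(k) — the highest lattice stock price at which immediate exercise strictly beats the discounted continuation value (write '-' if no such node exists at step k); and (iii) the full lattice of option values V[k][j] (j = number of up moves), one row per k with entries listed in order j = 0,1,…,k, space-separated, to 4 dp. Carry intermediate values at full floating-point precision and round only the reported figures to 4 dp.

price = 45.0800
boundary = 86.9000 95.5431 105.0458 115.4936 105.0458
tree:
45.0800
52.9412 36.4369
60.0913 45.0800 26.9342
66.5945 52.9412 36.4369 16.4864
72.5094 60.0913 45.0800 26.9342 7.3805
77.8893 66.5945 52.9412 36.4369 16.4864 0.0000

params: Δt=0.30040 u=1.09946 d=0.90954 q=0.54637 e^(-rΔt)=0.98687
t_5 payoffs: 77.8893 66.5945 52.9412 36.4369 16.4864 0.0000
t_4: node(4,0) S=59.4706 payoff=72.5094 vs cont=70.7765 → 72.5094 [stop]  node(4,1) S=71.8887 payoff=60.0913 vs cont=58.3583 → 60.0913 [stop]  node(4,2) S=86.9000 payoff=45.0800 vs cont=43.3470 → 45.0800 [stop]  node(4,3) S=105.0458 payoff=26.9342 vs cont=25.2012 → 26.9342 [stop]  node(4,4) S=126.9806 payoff=4.9994 vs cont=7.3805 → 7.3805 [wait]  ⇒ S*(4)=105.0458
t_3: node(3,0) S=65.3855 payoff=66.5945 vs cont=64.8615 → 66.5945 [stop]  node(3,1) S=79.0388 payoff=52.9412 vs cont=51.2082 → 52.9412 [stop]  node(3,2) S=95.5431 payoff=36.4369 vs cont=34.7039 → 36.4369 [stop]  node(3,3) S=115.4936 payoff=16.4864 vs cont=16.0373 → 16.4864 [stop]  ⇒ S*(3)=115.4936
t_2: node(2,0) S=71.8887 payoff=60.0913 vs cont=58.3583 → 60.0913 [stop]  node(2,1) S=86.9000 payoff=45.0800 vs cont=43.3470 → 45.0800 [stop]  node(2,2) S=105.0458 payoff=26.9342 vs cont=25.2012 → 26.9342 [stop]  ⇒ S*(2)=105.0458
t_1: node(1,0) S=79.0388 payoff=52.9412 vs cont=51.2082 → 52.9412 [stop]  node(1,1) S=95.5431 payoff=36.4369 vs cont=34.7039 → 36.4369 [stop]  ⇒ S*(1)=95.5431
t_0: node(0,0) S=86.9000 payoff=45.0800 vs cont=43.3470 → 45.0800 [stop]  ⇒ S*(0)=86.9000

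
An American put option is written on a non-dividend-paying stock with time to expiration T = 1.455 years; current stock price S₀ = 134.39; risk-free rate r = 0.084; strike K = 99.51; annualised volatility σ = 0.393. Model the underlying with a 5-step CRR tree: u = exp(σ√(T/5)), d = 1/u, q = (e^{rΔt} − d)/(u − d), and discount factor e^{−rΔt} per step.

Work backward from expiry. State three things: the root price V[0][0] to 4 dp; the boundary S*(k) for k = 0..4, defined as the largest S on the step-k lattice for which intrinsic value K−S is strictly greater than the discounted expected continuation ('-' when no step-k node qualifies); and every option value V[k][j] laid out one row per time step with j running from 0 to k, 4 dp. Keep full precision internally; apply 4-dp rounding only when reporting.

price = 5.4758
boundary = - - - 71.1465 57.5549
tree:
5.4758
9.7642 1.5427
16.9581 3.1945 0.0000
28.3635 6.6149 0.0000 0.0000
41.9551 13.6975 0.0000 0.0000 0.0000
52.9502 28.3635 0.0000 0.0000 0.0000 0.0000

params: Δt=0.29100 u=1.23615 d=0.80896 q=0.50512 e^(-rΔt)=0.97585
t_5 payoffs: 52.9502 28.3635 0.0000 0.0000 0.0000 0.0000
t_4: node(4,0) S=57.5549 payoff=41.9551 vs cont=39.5521 → 41.9551 [stop]  node(4,1) S=87.9478 payoff=11.5622 vs cont=13.6975 → 13.6975 [wait]  node(4,2) S=134.3900 payoff=0.0000 vs cont=0.0000 → 0.0000 [wait]  node(4,3) S=205.3568 payoff=0.0000 vs cont=0.0000 → 0.0000 [wait]  node(4,4) S=313.7989 payoff=0.0000 vs cont=0.0000 → 0.0000 [wait]  ⇒ S*(4)=57.5549
t_3: node(3,0) S=71.1465 payoff=28.3635 vs cont=27.0131 → 28.3635 [stop]  node(3,1) S=108.7166 payoff=0.0000 vs cont=6.6149 → 6.6149 [wait]  node(3,2) S=166.1262 payoff=0.0000 vs cont=0.0000 → 0.0000 [wait]  node(3,3) S=253.8518 payoff=0.0000 vs cont=0.0000 → 0.0000 [wait]  ⇒ S*(3)=71.1465
t_2: node(2,0) S=87.9478 payoff=11.5622 vs cont=16.9581 → 16.9581 [wait]  node(2,1) S=134.3900 payoff=0.0000 vs cont=3.1945 → 3.1945 [wait]  node(2,2) S=205.3568 payoff=0.0000 vs cont=0.0000 → 0.0000 [wait]  ⇒ S*(2)=-
t_1: node(1,0) S=108.7166 payoff=0.0000 vs cont=9.7642 → 9.7642 [wait]  node(1,1) S=166.1262 payoff=0.0000 vs cont=1.5427 → 1.5427 [wait]  ⇒ S*(1)=-
t_0: node(0,0) S=134.3900 payoff=0.0000 vs cont=5.4758 → 5.4758 [wait]  ⇒ S*(0)=-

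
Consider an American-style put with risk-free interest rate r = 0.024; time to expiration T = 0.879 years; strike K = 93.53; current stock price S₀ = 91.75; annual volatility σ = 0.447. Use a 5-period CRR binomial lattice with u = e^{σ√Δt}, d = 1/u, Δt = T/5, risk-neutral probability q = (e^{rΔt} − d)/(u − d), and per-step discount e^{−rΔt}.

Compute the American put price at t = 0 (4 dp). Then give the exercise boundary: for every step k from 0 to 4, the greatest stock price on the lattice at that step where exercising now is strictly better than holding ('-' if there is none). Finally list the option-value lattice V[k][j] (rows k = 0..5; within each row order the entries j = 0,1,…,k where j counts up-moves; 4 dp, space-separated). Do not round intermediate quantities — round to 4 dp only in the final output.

Δt=0.17580, u=1.20613, d=0.82910, q=0.46450, disc=e^(-rΔt)=0.99579
k=5 terminal: V=max(K-S,0) → 57.5859 41.2399 17.4605 0.0000 0.0000 0.0000
k=4: j=0 S=43.3534 intr=50.1766 cont=49.7828 V=50.1766[EX]; j=1 S=63.0688 intr=30.4612 cont=30.0674 V=30.4612[EX]; j=2 S=91.7500 intr=1.7800 cont=9.3108 V=9.3108[hold]; j=3 S=133.4742 intr=0.0000 cont=0.0000 V=0.0000[hold]; j=4 S=194.1729 intr=0.0000 cont=0.0000 V=0.0000[hold]  S*(4)=63.0688
k=3: j=0 S=52.2901 intr=41.2399 cont=40.8462 V=41.2399[EX]; j=1 S=76.0695 intr=17.4605 cont=20.5500 V=20.5500[hold]; j=2 S=110.6628 intr=0.0000 cont=4.9650 V=4.9650[hold]; j=3 S=160.9878 intr=0.0000 cont=0.0000 V=0.0000[hold]  S*(3)=52.2901
k=2: j=0 S=63.0688 intr=30.4612 cont=31.4964 V=31.4964[hold]; j=1 S=91.7500 intr=1.7800 cont=13.2548 V=13.2548[hold]; j=2 S=133.4742 intr=0.0000 cont=2.6476 V=2.6476[hold]  S*(2)=-
k=1: j=0 S=76.0695 intr=17.4605 cont=22.9263 V=22.9263[hold]; j=1 S=110.6628 intr=0.0000 cont=8.2927 V=8.2927[hold]  S*(1)=-
k=0: j=0 S=91.7500 intr=1.7800 cont=16.0612 V=16.0612[hold]  S*(0)=-

price = 16.0612
boundary = - - - 52.2901 63.0688
tree:
16.0612
22.9263 8.2927
31.4964 13.2548 2.6476
41.2399 20.5500 4.9650 0.0000
50.1766 30.4612 9.3108 0.0000 0.0000
57.5859 41.2399 17.4605 0.0000 0.0000 0.0000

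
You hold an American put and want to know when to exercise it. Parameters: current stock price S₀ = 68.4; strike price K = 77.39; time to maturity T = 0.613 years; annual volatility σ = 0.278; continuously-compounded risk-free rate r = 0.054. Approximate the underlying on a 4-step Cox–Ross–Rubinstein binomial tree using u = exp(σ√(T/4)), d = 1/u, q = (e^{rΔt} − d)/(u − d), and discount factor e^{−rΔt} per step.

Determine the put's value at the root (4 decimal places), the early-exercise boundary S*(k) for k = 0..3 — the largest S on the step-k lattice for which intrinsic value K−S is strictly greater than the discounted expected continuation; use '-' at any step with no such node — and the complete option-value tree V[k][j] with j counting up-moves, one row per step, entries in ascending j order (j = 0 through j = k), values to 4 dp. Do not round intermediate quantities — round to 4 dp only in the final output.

params: Δt=0.15325 u=1.11497 d=0.89688 q=0.51092 e^(-rΔt)=0.99176
t_4 payoffs: 33.1311 22.3690 8.9900 0.0000 0.0000
t_3: node(3,0) S=49.3474 payoff=28.0426 vs cont=27.4048 → 28.0426 [stop]  node(3,1) S=61.3468 payoff=16.0432 vs cont=15.4054 → 16.0432 [stop]  node(3,2) S=76.2641 payoff=1.1259 vs cont=4.3606 → 4.3606 [wait]  node(3,3) S=94.8086 payoff=0.0000 vs cont=0.0000 → 0.0000 [wait]  ⇒ S*(3)=61.3468
t_2: node(2,0) S=55.0210 payoff=22.3690 vs cont=21.7312 → 22.3690 [stop]  node(2,1) S=68.4000 payoff=8.9900 vs cont=9.9912 → 9.9912 [wait]  node(2,2) S=85.0323 payoff=0.0000 vs cont=2.1151 → 2.1151 [wait]  ⇒ S*(2)=55.0210
t_1: node(1,0) S=61.3468 payoff=16.0432 vs cont=15.9127 → 16.0432 [stop]  node(1,1) S=76.2641 payoff=1.1259 vs cont=5.9180 → 5.9180 [wait]  ⇒ S*(1)=61.3468
t_0: node(0,0) S=68.4000 payoff=8.9900 vs cont=10.7804 → 10.7804 [wait]  ⇒ S*(0)=-

price = 10.7804
boundary = - 61.3468 55.0210 61.3468
tree:
10.7804
16.0432 5.9180
22.3690 9.9912 2.1151
28.0426 16.0432 4.3606 0.0000
33.1311 22.3690 8.9900 0.0000 0.0000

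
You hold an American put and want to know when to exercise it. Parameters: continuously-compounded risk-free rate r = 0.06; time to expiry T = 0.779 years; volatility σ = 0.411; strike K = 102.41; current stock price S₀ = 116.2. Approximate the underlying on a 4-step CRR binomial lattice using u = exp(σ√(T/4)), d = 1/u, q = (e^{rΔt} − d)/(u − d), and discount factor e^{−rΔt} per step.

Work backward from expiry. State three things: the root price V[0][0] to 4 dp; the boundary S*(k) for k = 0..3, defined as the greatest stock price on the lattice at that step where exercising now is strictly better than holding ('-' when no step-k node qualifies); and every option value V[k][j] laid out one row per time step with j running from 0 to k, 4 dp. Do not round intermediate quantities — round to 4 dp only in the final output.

price = 8.6177
boundary = - - - 67.4363
tree:
8.6177
14.3279 2.8108
22.9956 5.5435 0.0000
34.9737 10.9332 0.0000 0.0000
46.1599 21.5629 0.0000 0.0000 0.0000

params: Δt=0.19475 u=1.19887 d=0.83412 q=0.48700 e^(-rΔt)=0.98838
t_4 payoffs: 46.1599 21.5629 0.0000 0.0000 0.0000
t_3: node(3,0) S=67.4363 payoff=34.9737 vs cont=33.7840 → 34.9737 [stop]  node(3,1) S=96.9249 payoff=5.4851 vs cont=10.9332 → 10.9332 [wait]  node(3,2) S=139.3083 payoff=0.0000 vs cont=0.0000 → 0.0000 [wait]  node(3,3) S=200.2250 payoff=0.0000 vs cont=0.0000 → 0.0000 [wait]  ⇒ S*(3)=67.4363
t_2: node(2,0) S=80.8471 payoff=21.5629 vs cont=22.9956 → 22.9956 [wait]  node(2,1) S=116.2000 payoff=0.0000 vs cont=5.5435 → 5.5435 [wait]  node(2,2) S=167.0120 payoff=0.0000 vs cont=0.0000 → 0.0000 [wait]  ⇒ S*(2)=-
t_1: node(1,0) S=96.9249 payoff=5.4851 vs cont=14.3279 → 14.3279 [wait]  node(1,1) S=139.3083 payoff=0.0000 vs cont=2.8108 → 2.8108 [wait]  ⇒ S*(1)=-
t_0: node(0,0) S=116.2000 payoff=0.0000 vs cont=8.6177 → 8.6177 [wait]  ⇒ S*(0)=-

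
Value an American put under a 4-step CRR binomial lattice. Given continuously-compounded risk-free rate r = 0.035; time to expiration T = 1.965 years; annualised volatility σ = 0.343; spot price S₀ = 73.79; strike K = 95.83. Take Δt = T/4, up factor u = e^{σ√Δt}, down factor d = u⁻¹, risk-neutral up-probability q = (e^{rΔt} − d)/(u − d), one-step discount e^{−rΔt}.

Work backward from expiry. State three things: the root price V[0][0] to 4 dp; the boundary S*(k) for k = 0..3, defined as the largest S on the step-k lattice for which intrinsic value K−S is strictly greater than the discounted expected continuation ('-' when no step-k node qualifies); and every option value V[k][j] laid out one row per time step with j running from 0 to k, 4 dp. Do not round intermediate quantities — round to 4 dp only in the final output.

price = 26.7309
boundary = - 58.0217 45.6230 58.0217
tree:
26.7309
37.8083 15.5062
50.2070 24.7885 5.8491
59.9563 37.8083 11.3540 0.0000
67.6222 50.2070 22.0400 0.0000 0.0000

Δt=0.49125  u=1.27177  d=0.78631  q=0.47591  discount=0.98295
step 4 (expiry): payoffs max(K−S,0) = 67.6222 50.2070 22.0400 0.0000 0.0000
step 3: (k=3,j=0): S=35.8737, (K−S)⁺=59.9563, hold=58.3227 ⇒ V=59.9563 exercise | (k=3,j=1): S=58.0217, (K−S)⁺=37.8083, hold=36.1747 ⇒ V=37.8083 exercise | (k=3,j=2): S=93.8436, (K−S)⁺=1.9864, hold=11.3540 ⇒ V=11.3540 continue | (k=3,j=3): S=151.7814, (K−S)⁺=0.0000, hold=0.0000 ⇒ V=0.0000 continue  boundary S*=58.0217
step 2: (k=2,j=0): S=45.6230, (K−S)⁺=50.2070, hold=48.5734 ⇒ V=50.2070 exercise | (k=2,j=1): S=73.7900, (K−S)⁺=22.0400, hold=24.7885 ⇒ V=24.7885 continue | (k=2,j=2): S=119.3470, (K−S)⁺=0.0000, hold=5.8491 ⇒ V=5.8491 continue  boundary S*=45.6230
step 1: (k=1,j=0): S=58.0217, (K−S)⁺=37.8083, hold=37.4605 ⇒ V=37.8083 exercise | (k=1,j=1): S=93.8436, (K−S)⁺=1.9864, hold=15.5062 ⇒ V=15.5062 continue  boundary S*=58.0217
step 0: (k=0,j=0): S=73.7900, (K−S)⁺=22.0400, hold=26.7309 ⇒ V=26.7309 continue  boundary S*=-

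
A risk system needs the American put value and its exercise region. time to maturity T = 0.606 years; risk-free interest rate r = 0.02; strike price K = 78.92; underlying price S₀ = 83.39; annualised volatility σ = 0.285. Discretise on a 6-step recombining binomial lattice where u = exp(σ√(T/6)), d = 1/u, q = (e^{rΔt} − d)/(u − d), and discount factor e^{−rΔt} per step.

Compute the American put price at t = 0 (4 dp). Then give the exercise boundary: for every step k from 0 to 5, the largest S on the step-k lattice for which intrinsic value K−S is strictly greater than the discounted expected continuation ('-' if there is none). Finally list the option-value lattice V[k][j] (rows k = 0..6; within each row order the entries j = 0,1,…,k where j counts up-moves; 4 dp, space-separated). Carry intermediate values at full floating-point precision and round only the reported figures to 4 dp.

params: Δt=0.10100 u=1.09480 d=0.91341 q=0.48852 e^(-rΔt)=0.99798
t_6 payoffs: 30.4918 20.8743 9.3468 0.0000 0.0000 0.0000 0.0000
t_5: node(5,0) S=53.0193 payoff=25.9007 vs cont=25.7414 → 25.9007 [stop]  node(5,1) S=63.5486 payoff=15.3714 vs cont=15.2121 → 15.3714 [stop]  node(5,2) S=76.1690 payoff=2.7510 vs cont=4.7711 → 4.7711 [wait]  node(5,3) S=91.2956 payoff=0.0000 vs cont=0.0000 → 0.0000 [wait]  node(5,4) S=109.4263 payoff=0.0000 vs cont=0.0000 → 0.0000 [wait]  node(5,5) S=131.1577 payoff=0.0000 vs cont=0.0000 → 0.0000 [wait]  ⇒ S*(5)=63.5486
t_4: node(4,0) S=58.0457 payoff=20.8743 vs cont=20.7150 → 20.8743 [stop]  node(4,1) S=69.5732 payoff=9.3468 vs cont=10.1724 → 10.1724 [wait]  node(4,2) S=83.3900 payoff=0.0000 vs cont=2.4354 → 2.4354 [wait]  node(4,3) S=99.9507 payoff=0.0000 vs cont=0.0000 → 0.0000 [wait]  node(4,4) S=119.8003 payoff=0.0000 vs cont=0.0000 → 0.0000 [wait]  ⇒ S*(4)=58.0457
t_3: node(3,0) S=63.5486 payoff=15.3714 vs cont=15.6146 → 15.6146 [wait]  node(3,1) S=76.1690 payoff=2.7510 vs cont=6.3798 → 6.3798 [wait]  node(3,2) S=91.2956 payoff=0.0000 vs cont=1.2431 → 1.2431 [wait]  node(3,3) S=109.4263 payoff=0.0000 vs cont=0.0000 → 0.0000 [wait]  ⇒ S*(3)=-
t_2: node(2,0) S=69.5732 payoff=9.3468 vs cont=11.0808 → 11.0808 [wait]  node(2,1) S=83.3900 payoff=0.0000 vs cont=3.8626 → 3.8626 [wait]  node(2,2) S=99.9507 payoff=0.0000 vs cont=0.6346 → 0.6346 [wait]  ⇒ S*(2)=-
t_1: node(1,0) S=76.1690 payoff=2.7510 vs cont=7.5394 → 7.5394 [wait]  node(1,1) S=91.2956 payoff=0.0000 vs cont=2.2810 → 2.2810 [wait]  ⇒ S*(1)=-
t_0: node(0,0) S=83.3900 payoff=0.0000 vs cont=4.9605 → 4.9605 [wait]  ⇒ S*(0)=-

price = 4.9605
boundary = - - - - 58.0457 63.5486
tree:
4.9605
7.5394 2.2810
11.0808 3.8626 0.6346
15.6146 6.3798 1.2431 0.0000
20.8743 10.1724 2.4354 0.0000 0.0000
25.9007 15.3714 4.7711 0.0000 0.0000 0.0000
30.4918 20.8743 9.3468 0.0000 0.0000 0.0000 0.0000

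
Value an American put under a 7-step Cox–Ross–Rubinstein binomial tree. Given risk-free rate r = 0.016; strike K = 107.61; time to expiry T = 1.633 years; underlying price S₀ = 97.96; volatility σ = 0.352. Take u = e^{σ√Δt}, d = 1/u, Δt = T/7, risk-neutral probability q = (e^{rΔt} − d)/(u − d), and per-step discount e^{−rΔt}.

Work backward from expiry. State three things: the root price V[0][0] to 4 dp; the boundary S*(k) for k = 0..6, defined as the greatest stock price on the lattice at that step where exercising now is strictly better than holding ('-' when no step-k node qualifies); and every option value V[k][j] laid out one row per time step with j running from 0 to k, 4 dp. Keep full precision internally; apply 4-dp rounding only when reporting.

Δt=0.23329  u=1.18532  d=0.84365  q=0.46854  discount=0.99627
step 7 (expiry): payoffs max(K−S,0) = 77.8116 65.7435 48.7881 24.9658 0.0000 0.0000 0.0000 0.0000
step 6: (k=6,j=0): S=35.3207, (K−S)⁺=72.2893, hold=71.8883 ⇒ V=72.2893 exercise | (k=6,j=1): S=49.6253, (K−S)⁺=57.9847, hold=57.5838 ⇒ V=57.9847 exercise | (k=6,j=2): S=69.7230, (K−S)⁺=37.8870, hold=37.4861 ⇒ V=37.8870 exercise | (k=6,j=3): S=97.9600, (K−S)⁺=9.6500, hold=13.2188 ⇒ V=13.2188 continue | (k=6,j=4): S=137.6327, (K−S)⁺=0.0000, hold=0.0000 ⇒ V=0.0000 continue | (k=6,j=5): S=193.3725, (K−S)⁺=0.0000, hold=0.0000 ⇒ V=0.0000 continue | (k=6,j=6): S=271.6863, (K−S)⁺=0.0000, hold=0.0000 ⇒ V=0.0000 continue  boundary S*=69.7230
step 5: (k=5,j=0): S=41.8665, (K−S)⁺=65.7435, hold=65.3426 ⇒ V=65.7435 exercise | (k=5,j=1): S=58.8219, (K−S)⁺=48.7881, hold=48.3872 ⇒ V=48.7881 exercise | (k=5,j=2): S=82.6442, (K−S)⁺=24.9658, hold=26.2308 ⇒ V=26.2308 continue | (k=5,j=3): S=116.1142, (K−S)⁺=0.0000, hold=6.9991 ⇒ V=6.9991 continue | (k=5,j=4): S=163.1392, (K−S)⁺=0.0000, hold=0.0000 ⇒ V=0.0000 continue | (k=5,j=5): S=229.2088, (K−S)⁺=0.0000, hold=0.0000 ⇒ V=0.0000 continue  boundary S*=58.8219
step 4: (k=4,j=0): S=49.6253, (K−S)⁺=57.9847, hold=57.5838 ⇒ V=57.9847 exercise | (k=4,j=1): S=69.7230, (K−S)⁺=37.8870, hold=38.0766 ⇒ V=38.0766 continue | (k=4,j=2): S=97.9600, (K−S)⁺=9.6500, hold=17.1558 ⇒ V=17.1558 continue | (k=4,j=3): S=137.6327, (K−S)⁺=0.0000, hold=3.7058 ⇒ V=3.7058 continue | (k=4,j=4): S=193.3725, (K−S)⁺=0.0000, hold=0.0000 ⇒ V=0.0000 continue  boundary S*=49.6253
step 3: (k=3,j=0): S=58.8219, (K−S)⁺=48.7881, hold=48.4757 ⇒ V=48.7881 exercise | (k=3,j=1): S=82.6442, (K−S)⁺=24.9658, hold=28.1690 ⇒ V=28.1690 continue | (k=3,j=2): S=116.1142, (K−S)⁺=0.0000, hold=10.8134 ⇒ V=10.8134 continue | (k=3,j=3): S=163.1392, (K−S)⁺=0.0000, hold=1.9622 ⇒ V=1.9622 continue  boundary S*=58.8219
step 2: (k=2,j=0): S=69.7230, (K−S)⁺=37.8870, hold=38.9813 ⇒ V=38.9813 continue | (k=2,j=1): S=97.9600, (K−S)⁺=9.6500, hold=19.9625 ⇒ V=19.9625 continue | (k=2,j=2): S=137.6327, (K−S)⁺=0.0000, hold=6.6414 ⇒ V=6.6414 continue  boundary S*=-
step 1: (k=1,j=0): S=82.6442, (K−S)⁺=24.9658, hold=29.9582 ⇒ V=29.9582 continue | (k=1,j=1): S=116.1142, (K−S)⁺=0.0000, hold=13.6699 ⇒ V=13.6699 continue  boundary S*=-
step 0: (k=0,j=0): S=97.9600, (K−S)⁺=9.6500, hold=22.2432 ⇒ V=22.2432 continue  boundary S*=-

price = 22.2432
boundary = - - - 58.8219 49.6253 58.8219 69.7230
tree:
22.2432
29.9582 13.6699
38.9813 19.9625 6.6414
48.7881 28.1690 10.8134 1.9622
57.9847 38.0766 17.1558 3.7058 0.0000
65.7435 48.7881 26.2308 6.9991 0.0000 0.0000
72.2893 57.9847 37.8870 13.2188 0.0000 0.0000 0.0000
77.8116 65.7435 48.7881 24.9658 0.0000 0.0000 0.0000 0.0000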